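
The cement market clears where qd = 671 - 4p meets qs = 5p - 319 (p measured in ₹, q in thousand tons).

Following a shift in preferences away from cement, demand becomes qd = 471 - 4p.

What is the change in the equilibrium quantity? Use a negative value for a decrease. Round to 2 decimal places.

-111.11

Original equilibrium: 671 - 4p = 5p - 319 gives 990 = 9p, so p = 110 and q = 231.
The shock moves the curves to qd = 471 - 4p and qs = 5p - 319.
New equilibrium: 471 - 4p = 5p - 319 ⇒ 790 = 9p ⇒ p = 790/9 ≈ 87.7778, q = 1079/9 ≈ 119.8889.
Δq = 119.8889 − 231 = -111.11.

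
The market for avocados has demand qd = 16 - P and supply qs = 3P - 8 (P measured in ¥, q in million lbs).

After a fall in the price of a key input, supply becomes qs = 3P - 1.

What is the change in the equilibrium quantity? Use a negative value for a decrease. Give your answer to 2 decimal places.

Initially, 16 - P = 3P - 8, so 24 = 4P and P = 6, q = 10.
The new curves are qd = 16 - P (demand) and qs = 3P - 1 (supply).
Setting them equal: 16 - P = 3P - 1 → 17 = 4P, so P = 4.25 and q = 11.75.
Δq = 11.75 − 10 = +1.75.

+1.75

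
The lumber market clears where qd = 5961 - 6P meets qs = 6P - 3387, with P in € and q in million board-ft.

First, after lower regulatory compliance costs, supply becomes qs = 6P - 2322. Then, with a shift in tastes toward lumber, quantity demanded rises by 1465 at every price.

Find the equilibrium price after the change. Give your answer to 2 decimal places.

Solve the original market: 5961 - 6P = 6P - 3387, hence P = 779 and q = 1287.
After the shift, demand is qd = 7426 - 6P and supply is qs = 6P - 2322.
Setting them equal: 7426 - 6P = 6P - 2322 → 9748 = 12P, so P = 2437/3 ≈ 812.3333 and q = 2552.

812.33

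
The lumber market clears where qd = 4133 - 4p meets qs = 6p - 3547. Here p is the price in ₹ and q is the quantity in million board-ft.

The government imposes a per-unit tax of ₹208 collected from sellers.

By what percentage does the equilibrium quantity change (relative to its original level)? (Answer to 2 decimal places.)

-47.05

Initially, 4133 - 4p = 6p - 3547, so 7680 = 10p and p = 768, q = 1061.
Since sellers keep the price net of the tax, the effective supply curve becomes qs = 6p - 4795.
New equilibrium: 4133 - 4p = 6p - 4795 ⇒ 8928 = 10p ⇒ p = 892.8, q = 561.8.
%Δq = (561.8 − 1061) / 1061 × 100 = -47.05%.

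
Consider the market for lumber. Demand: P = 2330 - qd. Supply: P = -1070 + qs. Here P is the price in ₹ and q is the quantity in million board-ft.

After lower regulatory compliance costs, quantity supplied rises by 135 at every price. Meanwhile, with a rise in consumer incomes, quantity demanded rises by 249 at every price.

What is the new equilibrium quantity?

1892

Initially, 2330 - P = P + 1070, so 1260 = 2P and P = 630, q = 1700.
The shock moves the curves to qd = 2579 - P and qs = P + 1205.
Setting them equal: 2579 - P = P + 1205 → 1374 = 2P, so P = 687 and q = 1892.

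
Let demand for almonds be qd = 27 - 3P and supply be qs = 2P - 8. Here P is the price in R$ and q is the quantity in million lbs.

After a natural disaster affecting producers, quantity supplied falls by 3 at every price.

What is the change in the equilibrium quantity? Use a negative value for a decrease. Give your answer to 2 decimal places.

Initially, 27 - 3P = 2P - 8, so 35 = 5P and P = 7, q = 6.
After the shift, demand is qd = 27 - 3P and supply is qs = 2P - 11.
Equate the new curves: 27 - 3P = 2P - 11, giving 38 = 5P, P = 7.6, q = 4.2.
Δq = 4.2 − 6 = -1.80.

-1.80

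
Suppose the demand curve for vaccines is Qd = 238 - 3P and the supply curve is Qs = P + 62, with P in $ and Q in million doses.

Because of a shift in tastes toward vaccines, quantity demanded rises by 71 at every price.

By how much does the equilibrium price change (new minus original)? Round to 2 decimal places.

+17.75

Before the shock: 238 - 3P = P + 62 ⇒ 176 = 4P ⇒ P = 44, Q = 106.
The new curves are Qd = 309 - 3P (demand) and Qs = P + 62 (supply).
Clearing the new market: 309 - 3P = P + 62, so P = 61.75 and Q = 123.75.
ΔP = 61.75 − 44 = +17.75.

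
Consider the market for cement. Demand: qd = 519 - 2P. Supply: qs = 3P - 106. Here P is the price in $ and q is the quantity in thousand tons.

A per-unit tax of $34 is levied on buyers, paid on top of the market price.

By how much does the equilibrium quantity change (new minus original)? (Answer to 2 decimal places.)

Original equilibrium: 519 - 2P = 3P - 106 gives 625 = 5P, so P = 125 and q = 269.
Since buyers pay the price plus the tax, the effective demand curve becomes qd = 451 - 2P.
New equilibrium: 451 - 2P = 3P - 106 ⇒ 557 = 5P ⇒ P = 111.4, q = 228.2.
Δq = 228.2 − 269 = -40.80.

-40.80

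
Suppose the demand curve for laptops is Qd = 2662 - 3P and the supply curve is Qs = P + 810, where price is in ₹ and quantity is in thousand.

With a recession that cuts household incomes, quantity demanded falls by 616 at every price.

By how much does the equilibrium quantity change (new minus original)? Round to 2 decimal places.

Solve the original market: 2662 - 3P = P + 810, hence P = 463 and Q = 1273.
The shock moves the curves to Qd = 2046 - 3P and Qs = P + 810.
Equate the new curves: 2046 - 3P = P + 810, giving 1236 = 4P, P = 309, Q = 1119.
ΔQ = 1119 − 1273 = -154.00.

-154.00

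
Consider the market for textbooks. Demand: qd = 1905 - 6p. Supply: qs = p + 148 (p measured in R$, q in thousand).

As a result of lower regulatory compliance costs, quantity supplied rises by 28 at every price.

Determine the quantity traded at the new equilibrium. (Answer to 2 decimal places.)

Before the shock: 1905 - 6p = p + 148 ⇒ 1757 = 7p ⇒ p = 251, q = 399.
After the shift, demand is qd = 1905 - 6p and supply is qs = p + 176.
Setting them equal: 1905 - 6p = p + 176 → 1729 = 7p, so p = 247 and q = 423.

423.00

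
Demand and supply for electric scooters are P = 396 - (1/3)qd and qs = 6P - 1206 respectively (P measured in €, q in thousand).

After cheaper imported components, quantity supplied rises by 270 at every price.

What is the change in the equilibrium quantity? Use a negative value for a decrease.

+90

Solve the original market: 1188 - 3P = 6P - 1206, hence P = 266 and q = 390.
With the change applied: demand qd = 1188 - 3P, supply qs = 6P - 936.
Clearing the new market: 1188 - 3P = 6P - 936, so P = 236 and q = 480.
Δq = 480 − 390 = +90.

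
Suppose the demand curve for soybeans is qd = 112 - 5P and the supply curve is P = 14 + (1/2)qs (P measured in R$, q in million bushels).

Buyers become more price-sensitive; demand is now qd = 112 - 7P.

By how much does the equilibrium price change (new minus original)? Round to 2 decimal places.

Before the shock: 112 - 5P = 2P - 28 ⇒ 140 = 7P ⇒ P = 20, q = 12.
The shock moves the curves to qd = 112 - 7P and qs = 2P - 28.
Setting them equal: 112 - 7P = 2P - 28 → 140 = 9P, so P = 140/9 ≈ 15.5556 and q = 28/9 ≈ 3.1111.
ΔP = 15.5556 − 20 = -4.44.

-4.44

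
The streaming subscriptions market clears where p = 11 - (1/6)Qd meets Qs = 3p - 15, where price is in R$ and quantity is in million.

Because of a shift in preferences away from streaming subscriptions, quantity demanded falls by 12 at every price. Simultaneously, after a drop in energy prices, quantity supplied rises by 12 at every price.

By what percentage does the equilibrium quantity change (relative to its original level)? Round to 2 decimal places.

Before the shock: 66 - 6p = 3p - 15 ⇒ 81 = 9p ⇒ p = 9, Q = 12.
The shock moves the curves to Qd = 54 - 6p and Qs = 3p - 3.
Clearing the new market: 54 - 6p = 3p - 3, so p = 19/3 ≈ 6.3333 and Q = 16.
%ΔQ = (16 − 12) / 12 × 100 = +33.33%.

+33.33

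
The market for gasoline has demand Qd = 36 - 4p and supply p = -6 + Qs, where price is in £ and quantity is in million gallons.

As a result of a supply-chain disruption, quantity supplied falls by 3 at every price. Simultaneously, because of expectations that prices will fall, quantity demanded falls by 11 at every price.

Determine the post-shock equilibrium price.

4.4

Initially, 36 - 4p = p + 6, so 30 = 5p and p = 6, Q = 12.
With the change applied: demand Qd = 25 - 4p, supply Qs = p + 3.
Setting them equal: 25 - 4p = p + 3 → 22 = 5p, so p = 4.4 and Q = 7.4.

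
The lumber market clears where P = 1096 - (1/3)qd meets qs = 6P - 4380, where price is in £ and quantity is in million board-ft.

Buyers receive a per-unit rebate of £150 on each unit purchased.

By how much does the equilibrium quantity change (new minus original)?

+300

Before the shock: 3288 - 3P = 6P - 4380 ⇒ 7668 = 9P ⇒ P = 852, q = 732.
Since buyers' out-of-pocket price is the market price minus the rebate, the effective demand curve becomes qd = 3738 - 3P.
Clearing the new market: 3738 - 3P = 6P - 4380, so P = 902 and q = 1032.
Δq = 1032 − 732 = +300.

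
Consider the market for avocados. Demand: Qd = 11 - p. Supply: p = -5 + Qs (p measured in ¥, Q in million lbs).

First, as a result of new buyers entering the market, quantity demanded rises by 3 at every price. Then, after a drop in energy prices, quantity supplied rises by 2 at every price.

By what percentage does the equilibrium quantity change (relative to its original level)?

Solve the original market: 11 - p = p + 5, hence p = 3 and Q = 8.
The shock moves the curves to Qd = 14 - p and Qs = p + 7.
Setting them equal: 14 - p = p + 7 → 7 = 2p, so p = 3.5 and Q = 10.5.
%ΔQ = (10.5 − 8) / 8 × 100 = +31.25%.

+31.25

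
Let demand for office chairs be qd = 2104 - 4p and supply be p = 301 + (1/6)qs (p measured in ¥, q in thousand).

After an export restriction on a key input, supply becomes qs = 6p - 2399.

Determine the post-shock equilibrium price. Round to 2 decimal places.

450.30

Original equilibrium: 2104 - 4p = 6p - 1806 gives 3910 = 10p, so p = 391 and q = 540.
The new curves are qd = 2104 - 4p (demand) and qs = 6p - 2399 (supply).
Equate the new curves: 2104 - 4p = 6p - 2399, giving 4503 = 10p, p = 450.3, q = 302.8.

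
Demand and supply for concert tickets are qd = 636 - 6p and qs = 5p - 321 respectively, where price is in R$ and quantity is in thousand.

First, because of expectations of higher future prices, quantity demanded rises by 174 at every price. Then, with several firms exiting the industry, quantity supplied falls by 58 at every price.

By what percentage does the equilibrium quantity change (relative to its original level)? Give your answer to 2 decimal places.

+41.63

Original equilibrium: 636 - 6p = 5p - 321 gives 957 = 11p, so p = 87 and q = 114.
After the shift, demand is qd = 810 - 6p and supply is qs = 5p - 379.
New equilibrium: 810 - 6p = 5p - 379 ⇒ 1189 = 11p ⇒ p = 1189/11 ≈ 108.0909, q = 1776/11 ≈ 161.4545.
%Δq = (161.4545 − 114) / 114 × 100 = +41.63%.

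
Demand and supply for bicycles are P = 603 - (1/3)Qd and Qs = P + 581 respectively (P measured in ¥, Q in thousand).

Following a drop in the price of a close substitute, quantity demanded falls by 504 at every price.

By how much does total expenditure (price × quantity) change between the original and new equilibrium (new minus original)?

-134694

Before the shock: 1809 - 3P = P + 581 ⇒ 1228 = 4P ⇒ P = 307, Q = 888.
The shock moves the curves to Qd = 1305 - 3P and Qs = P + 581.
Clearing the new market: 1305 - 3P = P + 581, so P = 181 and Q = 762.
Expenditure moves from 307×888 = 272616 to 181×762 = 137922; change = -134694.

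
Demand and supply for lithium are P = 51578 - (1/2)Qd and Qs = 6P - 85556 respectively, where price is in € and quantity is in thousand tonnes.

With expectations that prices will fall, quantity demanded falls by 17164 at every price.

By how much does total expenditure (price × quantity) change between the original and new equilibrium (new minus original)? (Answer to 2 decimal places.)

Original equilibrium: 103156 - 2P = 6P - 85556 gives 188712 = 8P, so P = 23589 and Q = 55978.
The new curves are Qd = 85992 - 2P (demand) and Qs = 6P - 85556 (supply).
Equate the new curves: 85992 - 2P = 6P - 85556, giving 171548 = 8P, P = 21443.5, Q = 43105.
Expenditure moves from 23589×55978 = 1320465042 to 21443.5×43105 = 924322067.5; change = -396142974.50.

-396142974.50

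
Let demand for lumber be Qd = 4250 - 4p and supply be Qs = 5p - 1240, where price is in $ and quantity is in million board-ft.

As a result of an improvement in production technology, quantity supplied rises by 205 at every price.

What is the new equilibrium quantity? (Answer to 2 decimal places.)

1901.11

Initially, 4250 - 4p = 5p - 1240, so 5490 = 9p and p = 610, Q = 1810.
The new curves are Qd = 4250 - 4p (demand) and Qs = 5p - 1035 (supply).
New equilibrium: 4250 - 4p = 5p - 1035 ⇒ 5285 = 9p ⇒ p = 5285/9 ≈ 587.2222, Q = 17110/9 ≈ 1901.1111.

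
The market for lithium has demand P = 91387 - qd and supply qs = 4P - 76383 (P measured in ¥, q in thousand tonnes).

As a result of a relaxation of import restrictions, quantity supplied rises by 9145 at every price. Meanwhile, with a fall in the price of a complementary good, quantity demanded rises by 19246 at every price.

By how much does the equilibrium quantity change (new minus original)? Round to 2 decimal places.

+17225.80

Initially, 91387 - P = 4P - 76383, so 167770 = 5P and P = 33554, q = 57833.
The new curves are qd = 110633 - P (demand) and qs = 4P - 67238 (supply).
New equilibrium: 110633 - P = 4P - 67238 ⇒ 177871 = 5P ⇒ P = 35574.2, q = 75058.8.
Δq = 75058.8 − 57833 = +17225.80.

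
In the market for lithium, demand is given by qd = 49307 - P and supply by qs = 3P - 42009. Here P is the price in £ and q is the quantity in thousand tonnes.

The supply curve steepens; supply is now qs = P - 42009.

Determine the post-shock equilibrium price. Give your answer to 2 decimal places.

45658.00

Original equilibrium: 49307 - P = 3P - 42009 gives 91316 = 4P, so P = 22829 and q = 26478.
The new curves are qd = 49307 - P (demand) and qs = P - 42009 (supply).
Equate the new curves: 49307 - P = P - 42009, giving 91316 = 2P, P = 45658, q = 3649.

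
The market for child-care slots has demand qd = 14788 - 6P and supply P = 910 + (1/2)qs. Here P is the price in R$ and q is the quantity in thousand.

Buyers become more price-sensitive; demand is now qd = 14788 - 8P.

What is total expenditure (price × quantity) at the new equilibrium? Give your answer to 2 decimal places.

Solve the original market: 14788 - 6P = 2P - 1820, hence P = 2076 and q = 2332.
With the change applied: demand qd = 14788 - 8P, supply qs = 2P - 1820.
New equilibrium: 14788 - 8P = 2P - 1820 ⇒ 16608 = 10P ⇒ P = 1660.8, q = 1501.6.
New expenditure = 1660.8 × 1501.6 = 2493857.28.

2493857.28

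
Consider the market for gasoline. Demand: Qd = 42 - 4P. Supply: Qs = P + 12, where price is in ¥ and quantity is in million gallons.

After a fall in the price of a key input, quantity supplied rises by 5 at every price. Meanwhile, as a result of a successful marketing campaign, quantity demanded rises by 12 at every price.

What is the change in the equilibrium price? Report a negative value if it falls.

Solve the original market: 42 - 4P = P + 12, hence P = 6 and Q = 18.
The shock moves the curves to Qd = 54 - 4P and Qs = P + 17.
New equilibrium: 54 - 4P = P + 17 ⇒ 37 = 5P ⇒ P = 7.4, Q = 24.4.
ΔP = 7.4 − 6 = +1.4.

+1.4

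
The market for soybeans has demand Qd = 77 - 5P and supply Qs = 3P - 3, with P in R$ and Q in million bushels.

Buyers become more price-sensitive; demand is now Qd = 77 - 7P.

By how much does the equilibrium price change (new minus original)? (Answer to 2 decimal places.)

-2.00

Original equilibrium: 77 - 5P = 3P - 3 gives 80 = 8P, so P = 10 and Q = 27.
After the shift, demand is Qd = 77 - 7P and supply is Qs = 3P - 3.
New equilibrium: 77 - 7P = 3P - 3 ⇒ 80 = 10P ⇒ P = 8, Q = 21.
ΔP = 8 − 10 = -2.00.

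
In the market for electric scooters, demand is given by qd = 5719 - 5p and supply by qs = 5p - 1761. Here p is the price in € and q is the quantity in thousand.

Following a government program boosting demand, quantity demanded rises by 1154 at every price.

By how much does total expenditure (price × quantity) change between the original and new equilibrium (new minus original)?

+726558.4

Before the shock: 5719 - 5p = 5p - 1761 ⇒ 7480 = 10p ⇒ p = 748, q = 1979.
The shock moves the curves to qd = 6873 - 5p and qs = 5p - 1761.
Setting them equal: 6873 - 5p = 5p - 1761 → 8634 = 10p, so p = 863.4 and q = 2556.
Expenditure moves from 748×1979 = 1480292 to 863.4×2556 = 2206850.4; change = +726558.4.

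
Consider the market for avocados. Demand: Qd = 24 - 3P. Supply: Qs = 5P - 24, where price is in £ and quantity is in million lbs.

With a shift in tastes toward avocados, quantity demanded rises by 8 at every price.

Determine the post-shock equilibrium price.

7

Before the shock: 24 - 3P = 5P - 24 ⇒ 48 = 8P ⇒ P = 6, Q = 6.
The new curves are Qd = 32 - 3P (demand) and Qs = 5P - 24 (supply).
Clearing the new market: 32 - 3P = 5P - 24, so P = 7 and Q = 11.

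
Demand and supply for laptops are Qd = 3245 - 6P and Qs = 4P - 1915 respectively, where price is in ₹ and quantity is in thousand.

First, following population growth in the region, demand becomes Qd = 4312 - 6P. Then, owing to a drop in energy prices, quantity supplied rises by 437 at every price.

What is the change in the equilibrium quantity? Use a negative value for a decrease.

Solve the original market: 3245 - 6P = 4P - 1915, hence P = 516 and Q = 149.
After the shift, demand is Qd = 4312 - 6P and supply is Qs = 4P - 1478.
Equate the new curves: 4312 - 6P = 4P - 1478, giving 5790 = 10P, P = 579, Q = 838.
ΔQ = 838 − 149 = +689.

+689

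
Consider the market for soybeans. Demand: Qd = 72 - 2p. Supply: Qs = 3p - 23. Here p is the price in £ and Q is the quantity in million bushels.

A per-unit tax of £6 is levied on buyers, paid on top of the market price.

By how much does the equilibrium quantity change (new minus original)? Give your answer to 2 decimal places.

Original equilibrium: 72 - 2p = 3p - 23 gives 95 = 5p, so p = 19 and Q = 34.
Since buyers pay the price plus the tax, the effective demand curve becomes Qd = 60 - 2p.
Setting them equal: 60 - 2p = 3p - 23 → 83 = 5p, so p = 16.6 and Q = 26.8.
ΔQ = 26.8 − 34 = -7.20.

-7.20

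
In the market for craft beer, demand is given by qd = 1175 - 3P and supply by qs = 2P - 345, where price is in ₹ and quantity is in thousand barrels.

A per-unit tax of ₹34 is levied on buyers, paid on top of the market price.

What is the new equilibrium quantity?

Initially, 1175 - 3P = 2P - 345, so 1520 = 5P and P = 304, q = 263.
Since buyers pay the price plus the tax, the effective demand curve becomes qd = 1073 - 3P.
Equate the new curves: 1073 - 3P = 2P - 345, giving 1418 = 5P, P = 283.6, q = 222.2.

222.2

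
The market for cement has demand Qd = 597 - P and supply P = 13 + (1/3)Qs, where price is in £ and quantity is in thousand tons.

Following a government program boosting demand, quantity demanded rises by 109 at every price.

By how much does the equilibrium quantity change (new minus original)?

Original equilibrium: 597 - P = 3P - 39 gives 636 = 4P, so P = 159 and Q = 438.
The shock moves the curves to Qd = 706 - P and Qs = 3P - 39.
Setting them equal: 706 - P = 3P - 39 → 745 = 4P, so P = 186.25 and Q = 519.75.
ΔQ = 519.75 − 438 = +81.75.

+81.75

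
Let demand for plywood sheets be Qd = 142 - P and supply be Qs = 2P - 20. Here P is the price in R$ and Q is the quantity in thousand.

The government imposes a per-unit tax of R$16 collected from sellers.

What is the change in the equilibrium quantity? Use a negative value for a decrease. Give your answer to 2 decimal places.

Before the shock: 142 - P = 2P - 20 ⇒ 162 = 3P ⇒ P = 54, Q = 88.
Since sellers keep the price net of the tax, the effective supply curve becomes Qs = 2P - 52.
Equate the new curves: 142 - P = 2P - 52, giving 194 = 3P, P = 194/3 ≈ 64.6667, Q = 232/3 ≈ 77.3333.
ΔQ = 77.3333 − 88 = -10.67.

-10.67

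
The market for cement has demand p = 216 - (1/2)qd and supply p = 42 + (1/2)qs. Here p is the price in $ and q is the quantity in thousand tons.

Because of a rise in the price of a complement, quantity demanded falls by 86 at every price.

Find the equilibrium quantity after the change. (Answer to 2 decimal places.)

Initially, 432 - 2p = 2p - 84, so 516 = 4p and p = 129, q = 174.
The shock moves the curves to qd = 346 - 2p and qs = 2p - 84.
Setting them equal: 346 - 2p = 2p - 84 → 430 = 4p, so p = 107.5 and q = 131.

131.00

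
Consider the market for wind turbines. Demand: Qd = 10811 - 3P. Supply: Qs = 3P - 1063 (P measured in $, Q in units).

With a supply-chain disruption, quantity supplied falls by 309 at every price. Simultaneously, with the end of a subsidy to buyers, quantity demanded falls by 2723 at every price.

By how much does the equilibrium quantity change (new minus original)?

-1516

Initially, 10811 - 3P = 3P - 1063, so 11874 = 6P and P = 1979, Q = 4874.
The shock moves the curves to Qd = 8088 - 3P and Qs = 3P - 1372.
New equilibrium: 8088 - 3P = 3P - 1372 ⇒ 9460 = 6P ⇒ P = 4730/3 ≈ 1576.6667, Q = 3358.
ΔQ = 3358 − 4874 = -1516.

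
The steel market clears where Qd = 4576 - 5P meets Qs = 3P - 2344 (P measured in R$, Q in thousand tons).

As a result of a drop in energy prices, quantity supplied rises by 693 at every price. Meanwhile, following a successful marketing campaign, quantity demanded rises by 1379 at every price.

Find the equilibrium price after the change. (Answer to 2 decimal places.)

950.75

Before the shock: 4576 - 5P = 3P - 2344 ⇒ 6920 = 8P ⇒ P = 865, Q = 251.
With the change applied: demand Qd = 5955 - 5P, supply Qs = 3P - 1651.
Equate the new curves: 5955 - 5P = 3P - 1651, giving 7606 = 8P, P = 950.75, Q = 1201.25.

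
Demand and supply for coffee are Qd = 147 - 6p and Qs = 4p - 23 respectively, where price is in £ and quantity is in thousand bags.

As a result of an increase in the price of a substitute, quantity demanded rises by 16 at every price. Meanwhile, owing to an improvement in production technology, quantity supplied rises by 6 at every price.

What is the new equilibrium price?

Before the shock: 147 - 6p = 4p - 23 ⇒ 170 = 10p ⇒ p = 17, Q = 45.
The new curves are Qd = 163 - 6p (demand) and Qs = 4p - 17 (supply).
Equate the new curves: 163 - 6p = 4p - 17, giving 180 = 10p, p = 18, Q = 55.

18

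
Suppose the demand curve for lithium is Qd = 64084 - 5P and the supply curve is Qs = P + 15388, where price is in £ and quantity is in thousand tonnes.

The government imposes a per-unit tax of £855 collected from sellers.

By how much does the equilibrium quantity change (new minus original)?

Initially, 64084 - 5P = P + 15388, so 48696 = 6P and P = 8116, Q = 23504.
Since sellers keep the price net of the tax, the effective supply curve becomes Qs = P + 14533.
Setting them equal: 64084 - 5P = P + 14533 → 49551 = 6P, so P = 8258.5 and Q = 22791.5.
ΔQ = 22791.5 − 23504 = -712.5.

-712.5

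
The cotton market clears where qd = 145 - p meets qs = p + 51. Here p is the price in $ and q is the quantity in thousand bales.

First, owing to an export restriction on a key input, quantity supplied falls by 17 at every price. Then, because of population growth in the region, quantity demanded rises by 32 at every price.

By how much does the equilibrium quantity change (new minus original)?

Before the shock: 145 - p = p + 51 ⇒ 94 = 2p ⇒ p = 47, q = 98.
The new curves are qd = 177 - p (demand) and qs = p + 34 (supply).
Equate the new curves: 177 - p = p + 34, giving 143 = 2p, p = 71.5, q = 105.5.
Δq = 105.5 − 98 = +7.5.

+7.5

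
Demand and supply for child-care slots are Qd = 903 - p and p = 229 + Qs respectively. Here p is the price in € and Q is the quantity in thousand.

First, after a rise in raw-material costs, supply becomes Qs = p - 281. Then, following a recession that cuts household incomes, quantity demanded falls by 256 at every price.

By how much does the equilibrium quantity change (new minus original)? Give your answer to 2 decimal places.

Before the shock: 903 - p = p - 229 ⇒ 1132 = 2p ⇒ p = 566, Q = 337.
The new curves are Qd = 647 - p (demand) and Qs = p - 281 (supply).
New equilibrium: 647 - p = p - 281 ⇒ 928 = 2p ⇒ p = 464, Q = 183.
ΔQ = 183 − 337 = -154.00.

-154.00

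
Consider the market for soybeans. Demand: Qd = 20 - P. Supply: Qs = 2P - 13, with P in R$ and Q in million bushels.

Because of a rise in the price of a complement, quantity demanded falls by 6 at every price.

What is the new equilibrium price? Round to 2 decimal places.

9.00

Original equilibrium: 20 - P = 2P - 13 gives 33 = 3P, so P = 11 and Q = 9.
With the change applied: demand Qd = 14 - P, supply Qs = 2P - 13.
New equilibrium: 14 - P = 2P - 13 ⇒ 27 = 3P ⇒ P = 9, Q = 5.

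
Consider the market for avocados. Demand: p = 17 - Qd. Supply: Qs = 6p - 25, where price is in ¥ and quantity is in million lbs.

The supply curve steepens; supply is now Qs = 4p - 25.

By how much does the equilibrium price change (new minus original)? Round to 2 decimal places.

+2.40

Initially, 17 - p = 6p - 25, so 42 = 7p and p = 6, Q = 11.
The shock moves the curves to Qd = 17 - p and Qs = 4p - 25.
Equate the new curves: 17 - p = 4p - 25, giving 42 = 5p, p = 8.4, Q = 8.6.
Δp = 8.4 − 6 = +2.40.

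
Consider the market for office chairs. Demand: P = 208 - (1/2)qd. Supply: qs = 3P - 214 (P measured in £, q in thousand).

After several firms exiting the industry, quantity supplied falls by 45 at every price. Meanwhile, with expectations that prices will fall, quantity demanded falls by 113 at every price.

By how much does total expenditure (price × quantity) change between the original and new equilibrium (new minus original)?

-11874.32

Solve the original market: 416 - 2P = 3P - 214, hence P = 126 and q = 164.
After the shift, demand is qd = 303 - 2P and supply is qs = 3P - 259.
Equate the new curves: 303 - 2P = 3P - 259, giving 562 = 5P, P = 112.4, q = 78.2.
Expenditure moves from 126×164 = 20664 to 112.4×78.2 = 8789.68; change = -11874.32.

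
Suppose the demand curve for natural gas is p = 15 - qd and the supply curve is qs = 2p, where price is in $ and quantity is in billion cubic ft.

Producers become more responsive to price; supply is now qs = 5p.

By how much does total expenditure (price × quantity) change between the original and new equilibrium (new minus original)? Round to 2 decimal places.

-18.75

Before the shock: 15 - p = 2p ⇒ 15 = 3p ⇒ p = 5, q = 10.
With the change applied: demand qd = 15 - p, supply qs = 5p.
Clearing the new market: 15 - p = 5p, so p = 2.5 and q = 12.5.
Expenditure moves from 5×10 = 50 to 2.5×12.5 = 31.25; change = -18.75.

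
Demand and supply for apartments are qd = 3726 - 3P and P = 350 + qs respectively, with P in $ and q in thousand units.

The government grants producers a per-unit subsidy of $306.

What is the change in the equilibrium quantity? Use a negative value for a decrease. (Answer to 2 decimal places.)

Solve the original market: 3726 - 3P = P - 350, hence P = 1019 and q = 669.
Since sellers receive the price plus the subsidy, the effective supply curve becomes qs = P - 44.
New equilibrium: 3726 - 3P = P - 44 ⇒ 3770 = 4P ⇒ P = 942.5, q = 898.5.
Δq = 898.5 − 669 = +229.50.

+229.50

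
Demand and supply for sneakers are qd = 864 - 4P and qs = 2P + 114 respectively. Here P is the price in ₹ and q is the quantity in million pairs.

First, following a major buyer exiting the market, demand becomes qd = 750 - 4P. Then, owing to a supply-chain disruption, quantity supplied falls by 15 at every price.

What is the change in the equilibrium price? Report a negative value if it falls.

Before the shock: 864 - 4P = 2P + 114 ⇒ 750 = 6P ⇒ P = 125, q = 364.
The new curves are qd = 750 - 4P (demand) and qs = 2P + 99 (supply).
New equilibrium: 750 - 4P = 2P + 99 ⇒ 651 = 6P ⇒ P = 108.5, q = 316.
ΔP = 108.5 − 125 = -16.5.

-16.5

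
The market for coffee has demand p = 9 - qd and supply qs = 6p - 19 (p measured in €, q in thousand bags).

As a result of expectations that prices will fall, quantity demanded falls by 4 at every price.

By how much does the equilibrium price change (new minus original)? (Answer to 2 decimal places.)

Initially, 9 - p = 6p - 19, so 28 = 7p and p = 4, q = 5.
The shock moves the curves to qd = 5 - p and qs = 6p - 19.
Clearing the new market: 5 - p = 6p - 19, so p = 24/7 ≈ 3.4286 and q = 11/7 ≈ 1.5714.
Δp = 3.4286 − 4 = -0.57.

-0.57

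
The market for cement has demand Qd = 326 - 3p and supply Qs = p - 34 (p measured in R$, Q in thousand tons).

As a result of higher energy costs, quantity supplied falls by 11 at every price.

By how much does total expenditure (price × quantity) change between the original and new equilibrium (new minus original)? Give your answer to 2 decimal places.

Before the shock: 326 - 3p = p - 34 ⇒ 360 = 4p ⇒ p = 90, Q = 56.
The shock moves the curves to Qd = 326 - 3p and Qs = p - 45.
Equate the new curves: 326 - 3p = p - 45, giving 371 = 4p, p = 92.75, Q = 47.75.
Expenditure moves from 90×56 = 5040 to 92.75×47.75 = 4428.8125; change = -611.19.

-611.19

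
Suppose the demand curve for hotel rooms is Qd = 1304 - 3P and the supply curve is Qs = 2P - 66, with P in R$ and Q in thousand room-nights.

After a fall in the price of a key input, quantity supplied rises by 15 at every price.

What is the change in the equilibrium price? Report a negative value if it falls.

Initially, 1304 - 3P = 2P - 66, so 1370 = 5P and P = 274, Q = 482.
With the change applied: demand Qd = 1304 - 3P, supply Qs = 2P - 51.
Clearing the new market: 1304 - 3P = 2P - 51, so P = 271 and Q = 491.
ΔP = 271 − 274 = -3.

-3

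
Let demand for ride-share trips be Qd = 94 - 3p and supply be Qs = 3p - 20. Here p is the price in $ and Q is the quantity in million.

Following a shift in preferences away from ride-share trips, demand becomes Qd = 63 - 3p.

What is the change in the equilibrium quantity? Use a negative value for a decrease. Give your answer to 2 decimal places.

-15.50

Original equilibrium: 94 - 3p = 3p - 20 gives 114 = 6p, so p = 19 and Q = 37.
The shock moves the curves to Qd = 63 - 3p and Qs = 3p - 20.
Setting them equal: 63 - 3p = 3p - 20 → 83 = 6p, so p = 83/6 ≈ 13.8333 and Q = 21.5.
ΔQ = 21.5 − 37 = -15.50.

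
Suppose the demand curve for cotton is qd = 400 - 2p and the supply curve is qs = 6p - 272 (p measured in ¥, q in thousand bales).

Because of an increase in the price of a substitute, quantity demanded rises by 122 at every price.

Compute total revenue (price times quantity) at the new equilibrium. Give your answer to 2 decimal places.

32107.38

Initially, 400 - 2p = 6p - 272, so 672 = 8p and p = 84, q = 232.
With the change applied: demand qd = 522 - 2p, supply qs = 6p - 272.
Equate the new curves: 522 - 2p = 6p - 272, giving 794 = 8p, p = 99.25, q = 323.5.
New expenditure = 99.25 × 323.5 = 32107.38.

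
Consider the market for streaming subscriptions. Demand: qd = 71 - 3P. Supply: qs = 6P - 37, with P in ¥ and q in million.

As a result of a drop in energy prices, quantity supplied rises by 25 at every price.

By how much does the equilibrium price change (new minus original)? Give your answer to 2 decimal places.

Solve the original market: 71 - 3P = 6P - 37, hence P = 12 and q = 35.
With the change applied: demand qd = 71 - 3P, supply qs = 6P - 12.
Clearing the new market: 71 - 3P = 6P - 12, so P = 83/9 ≈ 9.2222 and q = 130/3 ≈ 43.3333.
ΔP = 9.2222 − 12 = -2.78.

-2.78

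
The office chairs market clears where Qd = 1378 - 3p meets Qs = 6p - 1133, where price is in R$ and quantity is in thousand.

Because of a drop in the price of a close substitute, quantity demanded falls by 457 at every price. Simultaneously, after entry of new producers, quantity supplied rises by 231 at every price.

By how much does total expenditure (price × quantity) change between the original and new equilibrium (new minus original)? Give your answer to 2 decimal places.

Original equilibrium: 1378 - 3p = 6p - 1133 gives 2511 = 9p, so p = 279 and Q = 541.
The shock moves the curves to Qd = 921 - 3p and Qs = 6p - 902.
New equilibrium: 921 - 3p = 6p - 902 ⇒ 1823 = 9p ⇒ p = 1823/9 ≈ 202.5556, Q = 940/3 ≈ 313.3333.
Expenditure moves from 279×541 = 150939 to 202.5556×313.3333 = 63467.4074; change = -87471.59.

-87471.59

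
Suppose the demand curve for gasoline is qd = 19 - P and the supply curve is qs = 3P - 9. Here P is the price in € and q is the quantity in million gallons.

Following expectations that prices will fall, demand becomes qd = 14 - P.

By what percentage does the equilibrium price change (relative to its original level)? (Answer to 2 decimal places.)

-17.86

Before the shock: 19 - P = 3P - 9 ⇒ 28 = 4P ⇒ P = 7, q = 12.
The new curves are qd = 14 - P (demand) and qs = 3P - 9 (supply).
Setting them equal: 14 - P = 3P - 9 → 23 = 4P, so P = 5.75 and q = 8.25.
%ΔP = (5.75 − 7) / 7 × 100 = -17.86%.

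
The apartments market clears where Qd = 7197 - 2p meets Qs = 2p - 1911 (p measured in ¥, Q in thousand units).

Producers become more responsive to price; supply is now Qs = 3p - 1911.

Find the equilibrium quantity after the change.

3553.8

Before the shock: 7197 - 2p = 2p - 1911 ⇒ 9108 = 4p ⇒ p = 2277, Q = 2643.
With the change applied: demand Qd = 7197 - 2p, supply Qs = 3p - 1911.
Setting them equal: 7197 - 2p = 3p - 1911 → 9108 = 5p, so p = 1821.6 and Q = 3553.8.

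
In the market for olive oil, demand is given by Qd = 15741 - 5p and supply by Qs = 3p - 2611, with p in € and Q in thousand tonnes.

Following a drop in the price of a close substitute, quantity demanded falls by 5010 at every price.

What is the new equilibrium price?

1667.75

Initially, 15741 - 5p = 3p - 2611, so 18352 = 8p and p = 2294, Q = 4271.
The shock moves the curves to Qd = 10731 - 5p and Qs = 3p - 2611.
Equate the new curves: 10731 - 5p = 3p - 2611, giving 13342 = 8p, p = 1667.75, Q = 2392.25.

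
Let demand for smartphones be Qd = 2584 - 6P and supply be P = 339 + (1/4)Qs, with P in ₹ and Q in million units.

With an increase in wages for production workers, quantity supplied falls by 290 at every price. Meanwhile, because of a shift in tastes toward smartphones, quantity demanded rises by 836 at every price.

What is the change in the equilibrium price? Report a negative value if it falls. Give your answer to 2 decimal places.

+112.60

Initially, 2584 - 6P = 4P - 1356, so 3940 = 10P and P = 394, Q = 220.
The shock moves the curves to Qd = 3420 - 6P and Qs = 4P - 1646.
Setting them equal: 3420 - 6P = 4P - 1646 → 5066 = 10P, so P = 506.6 and Q = 380.4.
ΔP = 506.6 − 394 = +112.60.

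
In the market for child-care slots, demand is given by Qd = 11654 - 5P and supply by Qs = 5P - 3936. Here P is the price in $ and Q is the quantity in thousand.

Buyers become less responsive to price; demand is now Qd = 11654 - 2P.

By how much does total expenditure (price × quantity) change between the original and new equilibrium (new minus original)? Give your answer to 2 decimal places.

+10018611.24

Initially, 11654 - 5P = 5P - 3936, so 15590 = 10P and P = 1559, Q = 3859.
The shock moves the curves to Qd = 11654 - 2P and Qs = 5P - 3936.
Clearing the new market: 11654 - 2P = 5P - 3936, so P = 15590/7 ≈ 2227.1429 and Q = 50398/7 ≈ 7199.7143.
Expenditure moves from 1559×3859 = 6016181 to 2227.1429×7199.7143 = 16034792.2449; change = +10018611.24.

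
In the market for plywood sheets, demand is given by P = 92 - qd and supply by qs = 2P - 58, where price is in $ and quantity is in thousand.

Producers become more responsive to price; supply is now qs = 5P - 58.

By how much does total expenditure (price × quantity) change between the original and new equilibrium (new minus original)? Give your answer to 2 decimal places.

Original equilibrium: 92 - P = 2P - 58 gives 150 = 3P, so P = 50 and q = 42.
The new curves are qd = 92 - P (demand) and qs = 5P - 58 (supply).
New equilibrium: 92 - P = 5P - 58 ⇒ 150 = 6P ⇒ P = 25, q = 67.
Expenditure moves from 50×42 = 2100 to 25×67 = 1675; change = -425.00.

-425.00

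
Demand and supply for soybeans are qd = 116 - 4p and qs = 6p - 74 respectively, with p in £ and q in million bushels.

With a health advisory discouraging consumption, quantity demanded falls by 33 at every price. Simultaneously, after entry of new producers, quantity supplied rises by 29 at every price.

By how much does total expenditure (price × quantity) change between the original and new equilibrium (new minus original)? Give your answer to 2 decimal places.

-352.96

Initially, 116 - 4p = 6p - 74, so 190 = 10p and p = 19, q = 40.
After the shift, demand is qd = 83 - 4p and supply is qs = 6p - 45.
Setting them equal: 83 - 4p = 6p - 45 → 128 = 10p, so p = 12.8 and q = 31.8.
Expenditure moves from 19×40 = 760 to 12.8×31.8 = 407.04; change = -352.96.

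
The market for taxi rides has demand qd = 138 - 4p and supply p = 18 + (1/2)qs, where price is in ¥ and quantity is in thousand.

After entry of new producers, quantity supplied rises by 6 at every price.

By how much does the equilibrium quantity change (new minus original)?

Before the shock: 138 - 4p = 2p - 36 ⇒ 174 = 6p ⇒ p = 29, q = 22.
The new curves are qd = 138 - 4p (demand) and qs = 2p - 30 (supply).
Clearing the new market: 138 - 4p = 2p - 30, so p = 28 and q = 26.
Δq = 26 − 22 = +4.

+4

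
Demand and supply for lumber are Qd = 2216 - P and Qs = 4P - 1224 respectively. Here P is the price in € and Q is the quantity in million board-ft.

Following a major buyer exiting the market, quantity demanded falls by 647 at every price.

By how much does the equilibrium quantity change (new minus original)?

-517.6

Solve the original market: 2216 - P = 4P - 1224, hence P = 688 and Q = 1528.
The shock moves the curves to Qd = 1569 - P and Qs = 4P - 1224.
Setting them equal: 1569 - P = 4P - 1224 → 2793 = 5P, so P = 558.6 and Q = 1010.4.
ΔQ = 1010.4 − 1528 = -517.6.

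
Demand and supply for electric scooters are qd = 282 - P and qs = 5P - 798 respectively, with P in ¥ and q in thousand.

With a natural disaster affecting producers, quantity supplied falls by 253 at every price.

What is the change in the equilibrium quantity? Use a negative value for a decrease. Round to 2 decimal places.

Solve the original market: 282 - P = 5P - 798, hence P = 180 and q = 102.
After the shift, demand is qd = 282 - P and supply is qs = 5P - 1051.
Equate the new curves: 282 - P = 5P - 1051, giving 1333 = 6P, P = 1333/6 ≈ 222.1667, q = 359/6 ≈ 59.8333.
Δq = 59.8333 − 102 = -42.17.

-42.17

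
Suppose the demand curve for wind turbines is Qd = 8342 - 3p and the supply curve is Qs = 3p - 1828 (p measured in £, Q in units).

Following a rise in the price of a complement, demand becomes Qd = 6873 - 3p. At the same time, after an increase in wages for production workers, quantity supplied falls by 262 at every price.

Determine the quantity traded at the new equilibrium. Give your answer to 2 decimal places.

2391.50

Solve the original market: 8342 - 3p = 3p - 1828, hence p = 1695 and Q = 3257.
After the shift, demand is Qd = 6873 - 3p and supply is Qs = 3p - 2090.
Equate the new curves: 6873 - 3p = 3p - 2090, giving 8963 = 6p, p = 8963/6 ≈ 1493.8333, Q = 2391.5.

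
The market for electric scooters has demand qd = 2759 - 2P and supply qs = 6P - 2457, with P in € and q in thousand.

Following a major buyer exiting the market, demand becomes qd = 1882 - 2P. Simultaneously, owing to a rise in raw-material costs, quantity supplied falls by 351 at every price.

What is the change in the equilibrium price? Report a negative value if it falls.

Initially, 2759 - 2P = 6P - 2457, so 5216 = 8P and P = 652, q = 1455.
The shock moves the curves to qd = 1882 - 2P and qs = 6P - 2808.
Clearing the new market: 1882 - 2P = 6P - 2808, so P = 586.25 and q = 709.5.
ΔP = 586.25 − 652 = -65.75.

-65.75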